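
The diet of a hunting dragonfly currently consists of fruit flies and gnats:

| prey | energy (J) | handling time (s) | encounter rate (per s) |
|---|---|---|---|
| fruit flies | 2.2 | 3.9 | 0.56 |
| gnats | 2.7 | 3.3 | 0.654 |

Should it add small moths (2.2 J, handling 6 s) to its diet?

No

On fruit flies and gnats alone, R = ΣλE/(1+Σλh) = 2.998/5.342 = 0.5612 J/s.
Profitability of small moths: 2.2/6 = 0.3667 J/s.
Since 0.3667 < R, time spent handling small moths is better spent searching.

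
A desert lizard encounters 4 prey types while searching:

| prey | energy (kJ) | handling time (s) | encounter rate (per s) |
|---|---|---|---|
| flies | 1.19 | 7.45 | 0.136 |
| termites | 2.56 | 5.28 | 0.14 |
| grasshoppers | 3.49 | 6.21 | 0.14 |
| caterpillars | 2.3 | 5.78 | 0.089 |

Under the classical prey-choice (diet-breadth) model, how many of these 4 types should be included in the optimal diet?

Profitabilities (E/h, kJ/s): grasshoppers 0.562, termites 0.485, caterpillars 0.398, flies 0.16. Add prey in this order while the next type's profitability exceeds the intake rate on those already taken.
Rate on top 1: 0.2614. termites: 0.485 > 0.2614 → include.
Rate on top 2: 0.3247. caterpillars: 0.398 > 0.3247 → include.
Rate on top 3: 0.3368. flies: 0.16 < 0.3368 → exclude; stop.
Optimal diet: grasshoppers, termites, caterpillars — 3 of 4 types.

3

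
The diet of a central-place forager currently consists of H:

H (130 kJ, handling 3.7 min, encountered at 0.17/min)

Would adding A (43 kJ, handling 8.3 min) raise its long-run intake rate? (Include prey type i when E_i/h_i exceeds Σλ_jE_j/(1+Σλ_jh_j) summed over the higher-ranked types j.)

No

Intake rate on the current diet: R = (0.17×130) / (1 + 0.17×3.7) = 22.1/1.629 = 13.57 kJ/min.
A: E/h = 43/8.3 = 5.181 kJ/min.
5.181 < 13.57, so adding A would lower the average — exclude it.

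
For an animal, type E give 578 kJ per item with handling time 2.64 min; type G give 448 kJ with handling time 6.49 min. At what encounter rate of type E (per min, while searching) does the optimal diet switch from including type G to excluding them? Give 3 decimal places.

Drop type G once their profitability E₂/h₂ falls below the rate achievable on type E alone: E₂/h₂ = λE₁/(1 + λh₁).
Solve for λ: λE₁h₂ = E₂(1 + λh₁) → λ(E₁h₂ − E₂h₁) = E₂ → λ = E₂/(E₁h₂ − E₂h₁).
λ = 448/(578×6.49 − 448×2.64) = 448/2568 = 0.1744 per min.

0.174 per min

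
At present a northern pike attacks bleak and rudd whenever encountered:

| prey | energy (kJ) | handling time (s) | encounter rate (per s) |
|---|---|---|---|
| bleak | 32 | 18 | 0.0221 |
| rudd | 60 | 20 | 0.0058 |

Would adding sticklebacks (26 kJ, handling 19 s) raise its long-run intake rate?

Current rate: (0.0221×32 + 0.0058×60)/(1 + 0.0221×18 + 0.0058×20) = 0.6971 kJ/s.
sticklebacks: E/h = 26/19 = 1.368 kJ/s.
Since 1.368 > R, including sticklebacks increases the long-run rate.

Yes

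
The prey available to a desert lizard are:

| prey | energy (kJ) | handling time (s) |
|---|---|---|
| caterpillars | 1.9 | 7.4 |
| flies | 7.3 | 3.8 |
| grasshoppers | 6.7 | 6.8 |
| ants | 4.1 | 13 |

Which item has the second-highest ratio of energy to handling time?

grasshoppers

In descending order of E/h:
flies: 7.3/3.8 = 1.92 kJ/s
grasshoppers: 6.7/6.8 = 0.985 kJ/s
ants: 4.1/13 = 0.315 kJ/s
caterpillars: 1.9/7.4 = 0.257 kJ/s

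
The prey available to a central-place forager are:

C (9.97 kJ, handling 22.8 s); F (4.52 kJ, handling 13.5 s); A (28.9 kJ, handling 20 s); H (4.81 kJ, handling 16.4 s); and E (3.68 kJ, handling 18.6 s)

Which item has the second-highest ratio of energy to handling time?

C

Profitability E/h (kJ/s): C = 9.97/22.8 = 0.437, F = 4.52/13.5 = 0.335, A = 28.9/20 = 1.44, H = 4.81/16.4 = 0.293, E = 3.68/18.6 = 0.198.
Ranked: A > C > F > H > E.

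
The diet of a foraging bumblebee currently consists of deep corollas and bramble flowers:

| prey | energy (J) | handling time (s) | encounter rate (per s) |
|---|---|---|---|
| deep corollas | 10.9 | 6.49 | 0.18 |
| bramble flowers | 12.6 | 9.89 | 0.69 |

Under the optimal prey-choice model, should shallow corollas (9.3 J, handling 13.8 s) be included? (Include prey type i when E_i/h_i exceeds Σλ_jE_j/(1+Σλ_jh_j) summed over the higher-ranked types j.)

No

Current rate: (0.18×10.9 + 0.69×12.6)/(1 + 0.18×6.49 + 0.69×9.89) = 1.185 J/s.
Profitability of shallow corollas: 9.3/13.8 = 0.6739 J/s.
Since 0.6739 < R, time spent handling shallow corollas is better spent searching.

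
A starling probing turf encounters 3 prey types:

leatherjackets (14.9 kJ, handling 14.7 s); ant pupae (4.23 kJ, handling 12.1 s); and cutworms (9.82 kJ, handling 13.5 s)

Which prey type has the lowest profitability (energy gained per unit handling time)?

Profitability E/h (kJ/s): leatherjackets = 14.9/14.7 = 1.01, ant pupae = 4.23/12.1 = 0.35, cutworms = 9.82/13.5 = 0.727.
Ranked: leatherjackets > cutworms > ant pupae.

ant pupae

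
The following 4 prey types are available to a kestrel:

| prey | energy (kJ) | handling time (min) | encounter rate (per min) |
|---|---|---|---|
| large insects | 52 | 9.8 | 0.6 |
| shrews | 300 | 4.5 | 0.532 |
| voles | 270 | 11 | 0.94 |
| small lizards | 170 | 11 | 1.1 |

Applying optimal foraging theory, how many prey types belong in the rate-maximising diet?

1

Rank by E/h (kJ/min): shrews 66.7, voles 24.5, small lizards 15.5, large insects 5.31. Include each in turn until the next type's E/h falls below the running intake rate.
Rate on top 1: 47.02. voles: 24.5 < 47.02 → exclude; stop.
Optimal diet: shrews — 1 of 4 types.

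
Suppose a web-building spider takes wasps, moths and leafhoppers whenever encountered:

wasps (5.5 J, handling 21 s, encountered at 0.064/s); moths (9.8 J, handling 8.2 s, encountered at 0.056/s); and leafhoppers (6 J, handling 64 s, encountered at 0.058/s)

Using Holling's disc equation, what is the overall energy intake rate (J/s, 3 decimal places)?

R = (0.064×5.5 + 0.056×9.8 + 0.058×6) / (1 + 0.064×21 + 0.056×8.2 + 0.058×64) = 1.249/6.515 = 0.1917 J/s.

0.192 J/s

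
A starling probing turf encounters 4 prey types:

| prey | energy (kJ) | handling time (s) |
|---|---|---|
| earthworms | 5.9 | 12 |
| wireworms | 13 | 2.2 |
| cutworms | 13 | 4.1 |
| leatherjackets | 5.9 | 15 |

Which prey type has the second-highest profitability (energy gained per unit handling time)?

In descending order of E/h:
wireworms: 13/2.2 = 5.91 kJ/s
cutworms: 13/4.1 = 3.17 kJ/s
earthworms: 5.9/12 = 0.492 kJ/s
leatherjackets: 5.9/15 = 0.393 kJ/s

cutworms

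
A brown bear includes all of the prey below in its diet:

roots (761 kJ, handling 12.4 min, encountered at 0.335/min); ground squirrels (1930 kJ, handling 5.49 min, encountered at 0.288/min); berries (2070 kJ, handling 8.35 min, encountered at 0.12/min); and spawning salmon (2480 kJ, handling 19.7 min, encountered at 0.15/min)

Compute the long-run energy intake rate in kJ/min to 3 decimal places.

133.853 kJ/min

Energy encountered per unit search time: 0.335×761 + 0.288×1930 + 0.12×2070 + 0.15×2480 = 1431 kJ/min.
Handling time per unit search time: 0.335×12.4 + 0.288×5.49 + 0.12×8.35 + 0.15×19.7 = 9.692.
Rate = 1431/(1 + 9.692) = 133.9 kJ/min.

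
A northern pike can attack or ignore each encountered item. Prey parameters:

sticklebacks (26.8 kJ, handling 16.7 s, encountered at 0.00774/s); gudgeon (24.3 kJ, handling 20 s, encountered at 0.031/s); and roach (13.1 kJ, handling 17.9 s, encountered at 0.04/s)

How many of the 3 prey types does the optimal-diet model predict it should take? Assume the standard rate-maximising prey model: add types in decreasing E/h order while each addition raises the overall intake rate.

E/h in descending order: sticklebacks 1.6, gudgeon 1.22, roach 0.732 kJ/s. The optimal diet is the largest prefix of this list for which every included type satisfies E_i/h_i > R on the types above it.
Rate on top 1: 0.1837. gudgeon: 1.22 > 0.1837 → include.
Rate on top 2: 0.5492. roach: 0.732 > 0.5492 → include.
Optimal diet: sticklebacks, gudgeon, roach — 3 of 3 types.

3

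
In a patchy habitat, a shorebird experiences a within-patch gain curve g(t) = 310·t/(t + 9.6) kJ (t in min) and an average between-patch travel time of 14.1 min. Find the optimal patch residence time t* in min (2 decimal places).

11.63 min

Optimal t* satisfies g'(t*) = g(t*)/(T + t*).
g'(t) = 310·9.6/(t + 9.6)². Setting 310·9.6/(t+9.6)² = 310t/[(t+9.6)(14.1+t)] gives 9.6(14.1+t) = t(t+9.6), so t² = 9.6×14.1 = 135.4.
t* = √135.4 = 11.63 min.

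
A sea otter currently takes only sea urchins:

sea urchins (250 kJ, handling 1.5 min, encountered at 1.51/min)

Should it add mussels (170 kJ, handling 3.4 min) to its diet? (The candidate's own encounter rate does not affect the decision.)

Current rate: (1.51×250)/(1 + 1.51×1.5) = 115.6 kJ/min.
mussels: E/h = 170/3.4 = 50 kJ/min.
50 < 115.6, so adding mussels would lower the average — exclude it.

No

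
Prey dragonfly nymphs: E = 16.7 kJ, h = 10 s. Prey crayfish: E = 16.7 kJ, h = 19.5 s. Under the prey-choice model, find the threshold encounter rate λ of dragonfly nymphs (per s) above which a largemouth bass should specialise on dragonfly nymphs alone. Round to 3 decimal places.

0.105 per s

Drop crayfish once their profitability E₂/h₂ falls below the rate achievable on dragonfly nymphs alone: E₂/h₂ = λE₁/(1 + λh₁).
Solve for λ: λE₁h₂ = E₂(1 + λh₁) → λ(E₁h₂ − E₂h₁) = E₂ → λ = E₂/(E₁h₂ − E₂h₁).
λ = 16.7/(16.7×19.5 − 16.7×10) = 16.7/158.6 = 0.1053 per s.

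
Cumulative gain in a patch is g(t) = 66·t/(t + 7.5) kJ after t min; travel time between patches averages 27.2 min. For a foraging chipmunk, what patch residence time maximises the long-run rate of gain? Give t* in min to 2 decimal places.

14.28 min

By the marginal value theorem, leave when the instantaneous gain rate g'(t) equals the habitat-wide average g(t)/(T + t).
g'(t) = 66·7.5/(t + 7.5)². Setting 66·7.5/(t+7.5)² = 66t/[(t+7.5)(27.2+t)] gives 7.5(27.2+t) = t(t+7.5), so t² = 7.5×27.2 = 204.
t* = √204 = 14.28 min.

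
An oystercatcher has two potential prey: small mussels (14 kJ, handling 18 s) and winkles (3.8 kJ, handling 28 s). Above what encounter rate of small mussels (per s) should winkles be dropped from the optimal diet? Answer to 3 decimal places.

The zero-one rule: include winkles iff E₂/h₂ > λE₁/(1+λh₁). Equality gives the switch point.
λE₁h₂ = E₂ + λE₂h₁ ⇒ λ = E₂/(E₁h₂ − E₂h₁) = 3.8/(392 − 68.4) = 0.01174 per s.

0.012 per s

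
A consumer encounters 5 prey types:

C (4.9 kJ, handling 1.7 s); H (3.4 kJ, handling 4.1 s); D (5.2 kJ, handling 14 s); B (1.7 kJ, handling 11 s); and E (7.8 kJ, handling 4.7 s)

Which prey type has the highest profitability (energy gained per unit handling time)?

C

In descending order of E/h:
C: 4.9/1.7 = 2.88 kJ/s
E: 7.8/4.7 = 1.66 kJ/s
H: 3.4/4.1 = 0.829 kJ/s
D: 5.2/14 = 0.371 kJ/s
B: 1.7/11 = 0.155 kJ/s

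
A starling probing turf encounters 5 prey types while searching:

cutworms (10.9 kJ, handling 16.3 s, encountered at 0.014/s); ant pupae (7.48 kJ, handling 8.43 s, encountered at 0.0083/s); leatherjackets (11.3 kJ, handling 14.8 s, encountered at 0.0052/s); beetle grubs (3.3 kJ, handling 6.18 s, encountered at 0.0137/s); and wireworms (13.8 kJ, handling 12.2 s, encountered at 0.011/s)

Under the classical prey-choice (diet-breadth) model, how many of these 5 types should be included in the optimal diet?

5

Profitabilities (E/h, kJ/s): wireworms 1.13, ant pupae 0.887, leatherjackets 0.764, cutworms 0.669, beetle grubs 0.534. Add prey in this order while the next type's profitability exceeds the intake rate on those already taken.
Rate on top 1: 0.1338. ant pupae: 0.887 > 0.1338 → include.
Rate on top 2: 0.1776. leatherjackets: 0.764 > 0.1776 → include.
Rate on top 3: 0.2128. cutworms: 0.669 > 0.2128 → include.
Rate on top 4: 0.2817. beetle grubs: 0.534 > 0.2817 → include.
Optimal diet: wireworms, ant pupae, leatherjackets, cutworms, beetle grubs — 5 of 5 types.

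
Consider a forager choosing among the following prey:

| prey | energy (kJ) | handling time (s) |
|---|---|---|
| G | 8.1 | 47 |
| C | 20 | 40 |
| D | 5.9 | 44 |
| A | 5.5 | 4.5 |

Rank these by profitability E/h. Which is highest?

Profitability E/h (kJ/s): G = 8.1/47 = 0.172, C = 20/40 = 0.5, D = 5.9/44 = 0.134, A = 5.5/4.5 = 1.22.
Ranked: A > C > G > D.

A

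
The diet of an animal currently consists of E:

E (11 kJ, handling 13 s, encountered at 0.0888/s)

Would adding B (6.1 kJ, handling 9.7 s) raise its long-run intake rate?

Yes

Intake rate on the current diet: R = (0.0888×11) / (1 + 0.0888×13) = 0.9768/2.154 = 0.4534 kJ/s.
Profitability of B: 6.1/9.7 = 0.6289 kJ/s.
0.6289 > 0.4534, so adding B raises the average — include it.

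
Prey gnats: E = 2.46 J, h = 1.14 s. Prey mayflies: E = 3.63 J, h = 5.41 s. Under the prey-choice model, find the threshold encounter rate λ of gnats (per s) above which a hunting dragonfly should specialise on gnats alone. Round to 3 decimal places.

At the threshold, the rate on gnats alone equals the profitability of mayflies: λ·2.46/(1 + λ·1.14) = 3.63/5.41 = 0.671.
Rearranging, λ(2.46 − 0.671×1.14) = 0.671, so λ = 0.671/1.695 = 0.3958 per s.

0.396 per s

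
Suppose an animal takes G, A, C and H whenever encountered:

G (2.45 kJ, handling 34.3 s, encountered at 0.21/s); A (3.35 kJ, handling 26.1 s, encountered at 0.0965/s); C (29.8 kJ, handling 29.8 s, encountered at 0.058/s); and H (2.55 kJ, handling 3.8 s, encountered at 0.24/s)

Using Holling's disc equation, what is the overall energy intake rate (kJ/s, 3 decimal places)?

0.238 kJ/s

R = (0.21×2.45 + 0.0965×3.35 + 0.058×29.8 + 0.24×2.55) / (1 + 0.21×34.3 + 0.0965×26.1 + 0.058×29.8 + 0.24×3.8) = 3.178/13.36 = 0.2379 kJ/s.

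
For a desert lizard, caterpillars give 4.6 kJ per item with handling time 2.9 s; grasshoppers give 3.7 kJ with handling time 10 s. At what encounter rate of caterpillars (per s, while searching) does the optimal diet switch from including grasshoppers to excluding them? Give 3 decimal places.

Drop grasshoppers once their profitability E₂/h₂ falls below the rate achievable on caterpillars alone: E₂/h₂ = λE₁/(1 + λh₁).
Solve for λ: λE₁h₂ = E₂(1 + λh₁) → λ(E₁h₂ − E₂h₁) = E₂ → λ = E₂/(E₁h₂ − E₂h₁).
λ = 3.7/(4.6×10 − 3.7×2.9) = 3.7/35.27 = 0.1049 per s.

0.105 per s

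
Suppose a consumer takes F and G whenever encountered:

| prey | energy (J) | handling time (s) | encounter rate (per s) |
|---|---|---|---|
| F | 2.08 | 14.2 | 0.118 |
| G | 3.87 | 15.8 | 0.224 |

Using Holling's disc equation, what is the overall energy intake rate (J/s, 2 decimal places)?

0.18 J/s

Energy encountered per unit search time: 0.118×2.08 + 0.224×3.87 = 1.112 J/s.
Handling time per unit search time: 0.118×14.2 + 0.224×15.8 = 5.215.
Rate = 1.112/(1 + 5.215) = 0.179 J/s.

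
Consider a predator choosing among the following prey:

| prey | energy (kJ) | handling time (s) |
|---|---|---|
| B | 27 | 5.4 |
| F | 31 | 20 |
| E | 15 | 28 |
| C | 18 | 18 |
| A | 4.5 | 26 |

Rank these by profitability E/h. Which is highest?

B

In descending order of E/h:
B: 27/5.4 = 5 kJ/s
F: 31/20 = 1.55 kJ/s
C: 18/18 = 1 kJ/s
E: 15/28 = 0.536 kJ/s
A: 4.5/26 = 0.173 kJ/s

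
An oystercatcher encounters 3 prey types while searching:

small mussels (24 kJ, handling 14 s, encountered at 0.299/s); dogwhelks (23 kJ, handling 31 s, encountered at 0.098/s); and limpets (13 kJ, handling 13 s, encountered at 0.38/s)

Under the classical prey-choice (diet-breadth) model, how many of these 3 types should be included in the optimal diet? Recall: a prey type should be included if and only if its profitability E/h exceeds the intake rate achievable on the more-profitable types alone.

1

E/h in descending order: small mussels 1.71, limpets 1, dogwhelks 0.742 kJ/s. The optimal diet is the largest prefix of this list for which every included type satisfies E_i/h_i > R on the types above it.
Rate on top 1: 1.384. limpets: 1 < 1.384 → exclude; stop.
Optimal diet: small mussels — 1 of 3 types.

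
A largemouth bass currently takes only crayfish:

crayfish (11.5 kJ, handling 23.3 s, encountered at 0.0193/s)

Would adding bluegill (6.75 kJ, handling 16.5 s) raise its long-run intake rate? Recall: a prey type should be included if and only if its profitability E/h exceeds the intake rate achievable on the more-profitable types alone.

Yes

Intake rate on the current diet: R = (0.0193×11.5) / (1 + 0.0193×23.3) = 0.222/1.45 = 0.1531 kJ/s.
bluegill: E/h = 6.75/16.5 = 0.4091 kJ/s.
0.4091 > 0.1531, so adding bluegill raises the average — include it.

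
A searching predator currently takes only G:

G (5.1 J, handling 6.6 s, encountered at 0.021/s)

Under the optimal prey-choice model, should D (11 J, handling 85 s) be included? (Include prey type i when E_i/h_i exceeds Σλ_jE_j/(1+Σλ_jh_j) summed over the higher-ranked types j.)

On G alone, R = ΣλE/(1+Σλh) = 0.1071/1.139 = 0.09406 J/s.
D: E/h = 11/85 = 0.1294 J/s.
Since 0.1294 > R, including D increases the long-run rate.

Yes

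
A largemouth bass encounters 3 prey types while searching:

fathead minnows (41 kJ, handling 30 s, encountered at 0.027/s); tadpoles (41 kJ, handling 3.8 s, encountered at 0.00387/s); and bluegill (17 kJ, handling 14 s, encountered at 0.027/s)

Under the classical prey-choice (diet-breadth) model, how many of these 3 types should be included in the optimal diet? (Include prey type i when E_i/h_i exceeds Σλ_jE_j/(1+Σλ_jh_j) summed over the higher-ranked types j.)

E/h in descending order: tadpoles 10.8, fathead minnows 1.37, bluegill 1.21 kJ/s. The optimal diet is the largest prefix of this list for which every included type satisfies E_i/h_i > R on the types above it.
Rate on top 1: 0.1564. fathead minnows: 1.37 > 0.1564 → include.
Rate on top 2: 0.6936. bluegill: 1.21 > 0.6936 → include.
Optimal diet: tadpoles, fathead minnows, bluegill — 3 of 3 types.

3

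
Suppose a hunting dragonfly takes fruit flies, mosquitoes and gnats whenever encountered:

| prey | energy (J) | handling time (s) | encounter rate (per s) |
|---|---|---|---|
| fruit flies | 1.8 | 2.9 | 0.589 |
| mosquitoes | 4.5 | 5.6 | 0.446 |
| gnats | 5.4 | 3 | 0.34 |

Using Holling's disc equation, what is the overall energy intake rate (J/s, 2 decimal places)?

0.79 J/s

R = (0.589×1.8 + 0.446×4.5 + 0.34×5.4) / (1 + 0.589×2.9 + 0.446×5.6 + 0.34×3) = 4.903/6.226 = 0.7876 J/s.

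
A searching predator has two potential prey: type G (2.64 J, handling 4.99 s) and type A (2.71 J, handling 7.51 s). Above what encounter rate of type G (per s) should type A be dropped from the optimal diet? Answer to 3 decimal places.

Drop type A once their profitability E₂/h₂ falls below the rate achievable on type G alone: E₂/h₂ = λE₁/(1 + λh₁).
Solve for λ: λE₁h₂ = E₂(1 + λh₁) → λ(E₁h₂ − E₂h₁) = E₂ → λ = E₂/(E₁h₂ − E₂h₁).
λ = 2.71/(2.64×7.51 − 2.71×4.99) = 2.71/6.303 = 0.4299 per s.

0.430 per s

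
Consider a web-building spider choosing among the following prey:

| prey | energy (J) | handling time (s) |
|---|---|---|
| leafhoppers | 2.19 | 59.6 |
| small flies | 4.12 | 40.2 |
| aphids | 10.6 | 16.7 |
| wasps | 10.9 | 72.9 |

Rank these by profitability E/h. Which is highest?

Profitability E/h (J/s): leafhoppers = 2.19/59.6 = 0.0367, small flies = 4.12/40.2 = 0.102, aphids = 10.6/16.7 = 0.635, wasps = 10.9/72.9 = 0.15.
Ranked: aphids > wasps > small flies > leafhoppers.

aphids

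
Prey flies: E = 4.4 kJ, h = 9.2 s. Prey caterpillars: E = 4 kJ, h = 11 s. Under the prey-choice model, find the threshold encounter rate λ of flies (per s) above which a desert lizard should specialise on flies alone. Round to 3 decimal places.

0.345 per s

Drop caterpillars once their profitability E₂/h₂ falls below the rate achievable on flies alone: E₂/h₂ = λE₁/(1 + λh₁).
Solve for λ: λE₁h₂ = E₂(1 + λh₁) → λ(E₁h₂ − E₂h₁) = E₂ → λ = E₂/(E₁h₂ − E₂h₁).
λ = 4/(4.4×11 − 4×9.2) = 4/11.6 = 0.3448 per s.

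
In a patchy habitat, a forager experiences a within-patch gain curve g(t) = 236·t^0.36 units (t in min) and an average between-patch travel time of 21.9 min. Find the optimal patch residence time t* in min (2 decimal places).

12.32 min

Optimal t* satisfies g'(t*) = g(t*)/(T + t*).
g'(t) = 0.36·236·t^-0.64. Setting 0.36·236·t^-0.64 = 236·t^0.36/(21.9+t) gives 0.36(21.9+t) = t, so 0.64·t = 0.36×21.9.
t* = 0.36×21.9/0.64 = 12.32 min.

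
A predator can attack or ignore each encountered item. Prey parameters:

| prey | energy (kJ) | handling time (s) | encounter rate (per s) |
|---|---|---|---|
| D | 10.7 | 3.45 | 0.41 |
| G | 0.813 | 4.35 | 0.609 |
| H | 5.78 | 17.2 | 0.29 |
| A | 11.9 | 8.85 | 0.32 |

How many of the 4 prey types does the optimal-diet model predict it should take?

Profitabilities (E/h, kJ/s): D 3.1, A 1.34, H 0.336, G 0.187. Add prey in this order while the next type's profitability exceeds the intake rate on those already taken.
Rate on top 1: 1.817. A: 1.34 < 1.817 → exclude; stop.
Optimal diet: D — 1 of 4 types.

1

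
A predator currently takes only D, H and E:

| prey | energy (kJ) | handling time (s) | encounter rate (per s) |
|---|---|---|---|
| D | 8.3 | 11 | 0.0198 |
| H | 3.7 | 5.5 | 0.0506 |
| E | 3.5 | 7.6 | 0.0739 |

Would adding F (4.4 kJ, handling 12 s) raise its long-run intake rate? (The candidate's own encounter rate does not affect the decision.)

Yes

On D, H and E alone, R = ΣλE/(1+Σλh) = 0.6102/2.058 = 0.2965 kJ/s.
Profitability of F: 4.4/12 = 0.3667 kJ/s.
0.3667 > 0.2965, so adding F raises the average — include it.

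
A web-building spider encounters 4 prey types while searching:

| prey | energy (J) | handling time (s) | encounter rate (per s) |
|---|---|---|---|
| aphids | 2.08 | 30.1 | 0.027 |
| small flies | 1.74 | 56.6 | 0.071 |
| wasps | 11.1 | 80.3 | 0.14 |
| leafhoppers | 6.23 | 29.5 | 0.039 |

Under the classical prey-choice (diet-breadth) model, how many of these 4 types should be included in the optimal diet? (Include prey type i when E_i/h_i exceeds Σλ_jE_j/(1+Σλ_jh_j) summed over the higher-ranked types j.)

Profitabilities (E/h, J/s): leafhoppers 0.211, wasps 0.138, aphids 0.0691, small flies 0.0307. Add prey in this order while the next type's profitability exceeds the intake rate on those already taken.
Rate on top 1: 0.113. wasps: 0.138 > 0.113 → include.
Rate on top 2: 0.1342. aphids: 0.0691 < 0.1342 → exclude; stop.
Optimal diet: leafhoppers, wasps — 2 of 4 types.

2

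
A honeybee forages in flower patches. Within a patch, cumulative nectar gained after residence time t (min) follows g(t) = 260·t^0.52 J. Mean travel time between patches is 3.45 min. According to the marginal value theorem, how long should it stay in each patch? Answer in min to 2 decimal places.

Maximise g(t)/(T+t): set derivative to zero → g'(t)(T+t) = g(t).
g'(t) = 0.52·260·t^-0.48. Setting 0.52·260·t^-0.48 = 260·t^0.52/(3.45+t) gives 0.52(3.45+t) = t, so 0.48·t = 0.52×3.45.
t* = 0.52×3.45/0.48 = 3.738 min.

3.74 min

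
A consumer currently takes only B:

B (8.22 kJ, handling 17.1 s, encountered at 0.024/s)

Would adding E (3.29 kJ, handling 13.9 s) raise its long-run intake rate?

Yes

Current rate: (0.024×8.22)/(1 + 0.024×17.1) = 0.1399 kJ/s.
Profitability of E: 3.29/13.9 = 0.2367 kJ/s.
Since 0.2367 > R, including E increases the long-run rate.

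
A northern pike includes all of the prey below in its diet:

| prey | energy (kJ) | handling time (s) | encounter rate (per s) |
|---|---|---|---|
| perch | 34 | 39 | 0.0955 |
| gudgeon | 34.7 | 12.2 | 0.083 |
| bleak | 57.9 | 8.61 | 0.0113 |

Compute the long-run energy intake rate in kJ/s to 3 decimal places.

1.162 kJ/s

Energy encountered per unit search time: 0.0955×34 + 0.083×34.7 + 0.0113×57.9 = 6.781 kJ/s.
Handling time per unit search time: 0.0955×39 + 0.083×12.2 + 0.0113×8.61 = 4.834.
Rate = 6.781/(1 + 4.834) = 1.162 kJ/s.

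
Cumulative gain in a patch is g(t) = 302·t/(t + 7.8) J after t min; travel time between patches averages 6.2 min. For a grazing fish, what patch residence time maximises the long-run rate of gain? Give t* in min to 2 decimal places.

6.95 min

Optimal t* satisfies g'(t*) = g(t*)/(T + t*).
g'(t) = 302·7.8/(t + 7.8)². Setting 302·7.8/(t+7.8)² = 302t/[(t+7.8)(6.2+t)] gives 7.8(6.2+t) = t(t+7.8), so t² = 7.8×6.2 = 48.36.
t* = √48.36 = 6.954 min.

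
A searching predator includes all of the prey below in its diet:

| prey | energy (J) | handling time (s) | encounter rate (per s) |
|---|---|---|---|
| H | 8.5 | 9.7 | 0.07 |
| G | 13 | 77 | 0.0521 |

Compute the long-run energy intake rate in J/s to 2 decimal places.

R = (0.07×8.5 + 0.0521×13) / (1 + 0.07×9.7 + 0.0521×77) = 1.272/5.691 = 0.2236 J/s.

0.22 J/s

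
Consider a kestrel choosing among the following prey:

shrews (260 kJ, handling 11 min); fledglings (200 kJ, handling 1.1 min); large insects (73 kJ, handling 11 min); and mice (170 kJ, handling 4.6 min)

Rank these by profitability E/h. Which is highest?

fledglings

Profitability E/h (kJ/min): shrews = 260/11 = 23.6, fledglings = 200/1.1 = 182, large insects = 73/11 = 6.64, mice = 170/4.6 = 37.
Ranked: fledglings > mice > shrews > large insects.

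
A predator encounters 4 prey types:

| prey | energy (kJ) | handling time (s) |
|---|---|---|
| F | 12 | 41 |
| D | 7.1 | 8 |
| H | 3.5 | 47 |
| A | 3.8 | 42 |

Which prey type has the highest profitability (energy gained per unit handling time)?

Profitability E/h (kJ/s): F = 12/41 = 0.293, D = 7.1/8 = 0.887, H = 3.5/47 = 0.0745, A = 3.8/42 = 0.0905.
Ranked: D > F > A > H.

D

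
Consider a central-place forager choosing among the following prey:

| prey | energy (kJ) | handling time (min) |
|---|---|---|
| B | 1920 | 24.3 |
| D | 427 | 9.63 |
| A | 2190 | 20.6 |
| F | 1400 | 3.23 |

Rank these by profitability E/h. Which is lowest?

D

Profitability E/h (kJ/min): B = 1920/24.3 = 79, D = 427/9.63 = 44.3, A = 2190/20.6 = 106, F = 1400/3.23 = 433.
Ranked: F > A > B > D.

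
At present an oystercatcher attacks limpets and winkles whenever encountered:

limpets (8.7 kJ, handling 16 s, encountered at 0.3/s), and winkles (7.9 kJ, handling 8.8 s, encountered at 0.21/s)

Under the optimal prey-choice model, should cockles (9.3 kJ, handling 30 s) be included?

No

Intake rate on the current diet: R = (0.3×8.7 + 0.21×7.9) / (1 + 0.3×16 + 0.21×8.8) = 4.269/7.648 = 0.5582 kJ/s.
cockles: E/h = 9.3/30 = 0.31 kJ/s.
Since 0.31 < R, time spent handling cockles is better spent searching.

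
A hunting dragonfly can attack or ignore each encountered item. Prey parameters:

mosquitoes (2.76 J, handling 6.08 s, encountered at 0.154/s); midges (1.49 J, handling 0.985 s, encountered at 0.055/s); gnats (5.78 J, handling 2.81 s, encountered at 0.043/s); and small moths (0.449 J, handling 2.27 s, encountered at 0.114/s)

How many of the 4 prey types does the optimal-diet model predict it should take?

3

Profitabilities (E/h, J/s): gnats 2.06, midges 1.51, mosquitoes 0.454, small moths 0.198. Add prey in this order while the next type's profitability exceeds the intake rate on those already taken.
Rate on top 1: 0.2217. midges: 1.51 > 0.2217 → include.
Rate on top 2: 0.2813. mosquitoes: 0.454 > 0.2813 → include.
Rate on top 3: 0.3578. small moths: 0.198 < 0.3578 → exclude; stop.
Optimal diet: gnats, midges, mosquitoes — 3 of 4 types.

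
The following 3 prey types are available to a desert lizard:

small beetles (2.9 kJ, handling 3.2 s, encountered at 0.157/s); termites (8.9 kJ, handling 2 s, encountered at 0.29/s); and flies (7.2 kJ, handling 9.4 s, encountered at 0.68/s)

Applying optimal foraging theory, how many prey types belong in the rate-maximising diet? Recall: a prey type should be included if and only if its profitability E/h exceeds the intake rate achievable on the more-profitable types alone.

Profitabilities (E/h, kJ/s): termites 4.45, small beetles 0.906, flies 0.766. Add prey in this order while the next type's profitability exceeds the intake rate on those already taken.
Rate on top 1: 1.634. small beetles: 0.906 < 1.634 → exclude; stop.
Optimal diet: termites — 1 of 3 types.

1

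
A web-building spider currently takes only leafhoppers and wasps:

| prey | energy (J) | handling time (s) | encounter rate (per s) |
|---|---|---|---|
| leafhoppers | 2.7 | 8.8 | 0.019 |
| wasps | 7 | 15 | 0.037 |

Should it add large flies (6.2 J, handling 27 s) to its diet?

Yes

On leafhoppers and wasps alone, R = ΣλE/(1+Σλh) = 0.3103/1.722 = 0.1802 J/s.
Profitability of large flies: 6.2/27 = 0.2296 J/s.
Since 0.2296 > R, including large flies increases the long-run rate.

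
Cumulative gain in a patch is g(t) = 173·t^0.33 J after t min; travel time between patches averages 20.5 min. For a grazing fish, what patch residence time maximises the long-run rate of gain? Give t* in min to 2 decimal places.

Maximise g(t)/(T+t): set derivative to zero → g'(t)(T+t) = g(t).
g'(t) = 0.33·173·t^-0.67. Setting 0.33·173·t^-0.67 = 173·t^0.33/(20.5+t) gives 0.33(20.5+t) = t, so 0.67·t = 0.33×20.5.
t* = 0.33×20.5/0.67 = 10.1 min.

10.10 min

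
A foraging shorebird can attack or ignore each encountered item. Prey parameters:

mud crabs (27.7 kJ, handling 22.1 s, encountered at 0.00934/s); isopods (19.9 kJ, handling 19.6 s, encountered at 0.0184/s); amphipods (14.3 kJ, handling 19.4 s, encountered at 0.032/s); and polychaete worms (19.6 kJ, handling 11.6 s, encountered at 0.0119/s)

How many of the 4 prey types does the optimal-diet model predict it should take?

Profitabilities (E/h, kJ/s): polychaete worms 1.69, mud crabs 1.25, isopods 1.02, amphipods 0.737. Add prey in this order while the next type's profitability exceeds the intake rate on those already taken.
Rate on top 1: 0.2049. mud crabs: 1.25 > 0.2049 → include.
Rate on top 2: 0.3659. isopods: 1.02 > 0.3659 → include.
Rate on top 3: 0.5033. amphipods: 0.737 > 0.5033 → include.
Optimal diet: polychaete worms, mud crabs, isopods, amphipods — 4 of 4 types.

4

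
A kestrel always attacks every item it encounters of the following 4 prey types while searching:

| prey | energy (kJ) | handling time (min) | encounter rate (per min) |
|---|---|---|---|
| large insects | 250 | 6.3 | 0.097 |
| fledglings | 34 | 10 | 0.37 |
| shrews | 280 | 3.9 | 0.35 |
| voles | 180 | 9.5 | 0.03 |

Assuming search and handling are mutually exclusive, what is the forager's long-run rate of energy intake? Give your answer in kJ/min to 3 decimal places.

20.145 kJ/min

Energy encountered per unit search time: 0.097×250 + 0.37×34 + 0.35×280 + 0.03×180 = 140.2 kJ/min.
Handling time per unit search time: 0.097×6.3 + 0.37×10 + 0.35×3.9 + 0.03×9.5 = 5.961.
Rate = 140.2/(1 + 5.961) = 20.14 kJ/min.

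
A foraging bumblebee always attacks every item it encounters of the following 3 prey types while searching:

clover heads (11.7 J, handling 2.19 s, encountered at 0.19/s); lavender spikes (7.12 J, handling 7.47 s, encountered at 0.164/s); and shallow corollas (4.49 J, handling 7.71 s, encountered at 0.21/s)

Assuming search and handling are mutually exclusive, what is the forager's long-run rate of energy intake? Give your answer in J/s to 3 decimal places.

R = Σλ_iE_i / (1 + Σλ_ih_i)
Numerator: 0.19×11.7 + 0.164×7.12 + 0.21×4.49 = 4.334
Denominator: 1 + 0.19×2.19 + 0.164×7.47 + 0.21×7.71 = 4.26
R = 4.334/4.26 = 1.017 J/s

1.017 J/s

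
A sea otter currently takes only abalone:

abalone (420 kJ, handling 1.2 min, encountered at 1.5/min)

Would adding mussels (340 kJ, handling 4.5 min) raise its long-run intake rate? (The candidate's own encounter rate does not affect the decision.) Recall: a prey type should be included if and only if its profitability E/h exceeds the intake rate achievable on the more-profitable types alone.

No

Current rate: (1.5×420)/(1 + 1.5×1.2) = 225 kJ/min.
Profitability of mussels: 340/4.5 = 75.56 kJ/min.
Since 75.56 < R, time spent handling mussels is better spent searching.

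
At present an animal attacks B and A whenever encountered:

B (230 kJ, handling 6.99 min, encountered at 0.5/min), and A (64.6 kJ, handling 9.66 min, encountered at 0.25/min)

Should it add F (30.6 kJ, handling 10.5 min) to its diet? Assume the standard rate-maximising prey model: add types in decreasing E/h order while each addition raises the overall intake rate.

No

On B and A alone, R = ΣλE/(1+Σλh) = 131.2/6.91 = 18.98 kJ/min.
F: E/h = 30.6/10.5 = 2.914 kJ/min.
Since 2.914 < R, time spent handling F is better spent searching.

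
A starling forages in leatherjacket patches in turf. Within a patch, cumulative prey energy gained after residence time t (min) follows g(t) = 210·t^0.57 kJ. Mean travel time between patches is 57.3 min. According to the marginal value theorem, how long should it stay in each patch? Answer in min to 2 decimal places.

Maximise g(t)/(T+t): set derivative to zero → g'(t)(T+t) = g(t).
g'(t) = 0.57·210·t^-0.43. Setting 0.57·210·t^-0.43 = 210·t^0.57/(57.3+t) gives 0.57(57.3+t) = t, so 0.43·t = 0.57×57.3.
t* = 0.57×57.3/0.43 = 75.96 min.

75.96 min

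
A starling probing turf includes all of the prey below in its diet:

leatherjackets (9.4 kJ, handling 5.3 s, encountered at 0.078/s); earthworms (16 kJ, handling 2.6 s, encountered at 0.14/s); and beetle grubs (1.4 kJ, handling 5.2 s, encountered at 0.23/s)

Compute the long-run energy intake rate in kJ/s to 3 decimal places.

R = (0.078×9.4 + 0.14×16 + 0.23×1.4) / (1 + 0.078×5.3 + 0.14×2.6 + 0.23×5.2) = 3.295/2.973 = 1.108 kJ/s.

1.108 kJ/s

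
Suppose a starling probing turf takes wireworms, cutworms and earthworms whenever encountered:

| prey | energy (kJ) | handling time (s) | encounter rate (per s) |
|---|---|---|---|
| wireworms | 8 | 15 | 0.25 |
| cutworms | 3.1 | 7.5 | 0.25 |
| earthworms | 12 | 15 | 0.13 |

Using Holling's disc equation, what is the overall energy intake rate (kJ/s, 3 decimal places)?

0.506 kJ/s

R = (0.25×8 + 0.25×3.1 + 0.13×12) / (1 + 0.25×15 + 0.25×7.5 + 0.13×15) = 4.335/8.575 = 0.5055 kJ/s.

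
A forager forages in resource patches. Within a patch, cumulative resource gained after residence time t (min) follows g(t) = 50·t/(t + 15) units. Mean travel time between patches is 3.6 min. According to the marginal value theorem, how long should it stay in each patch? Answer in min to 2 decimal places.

Optimal t* satisfies g'(t*) = g(t*)/(T + t*).
g'(t) = 50·15/(t + 15)². Setting 50·15/(t+15)² = 50t/[(t+15)(3.6+t)] gives 15(3.6+t) = t(t+15), so t² = 15×3.6 = 54.
t* = √54 = 7.348 min.

7.35 min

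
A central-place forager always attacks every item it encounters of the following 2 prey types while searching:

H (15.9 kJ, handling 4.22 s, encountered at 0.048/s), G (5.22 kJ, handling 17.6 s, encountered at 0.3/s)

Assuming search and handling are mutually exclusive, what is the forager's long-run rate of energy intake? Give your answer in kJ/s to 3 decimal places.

0.359 kJ/s

Energy encountered per unit search time: 0.048×15.9 + 0.3×5.22 = 2.329 kJ/s.
Handling time per unit search time: 0.048×4.22 + 0.3×17.6 = 5.483.
Rate = 2.329/(1 + 5.483) = 0.3593 kJ/s.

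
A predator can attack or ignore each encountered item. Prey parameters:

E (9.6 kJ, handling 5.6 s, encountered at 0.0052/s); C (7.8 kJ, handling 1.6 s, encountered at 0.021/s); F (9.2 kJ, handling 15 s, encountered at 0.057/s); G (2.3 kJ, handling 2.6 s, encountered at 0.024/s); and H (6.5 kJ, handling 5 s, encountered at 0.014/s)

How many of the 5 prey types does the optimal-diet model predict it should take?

Rank by E/h (kJ/s): C 4.88, E 1.71, H 1.3, G 0.885, F 0.613. Include each in turn until the next type's E/h falls below the running intake rate.
Rate on top 1: 0.1585. E: 1.71 > 0.1585 → include.
Rate on top 2: 0.2011. H: 1.3 > 0.2011 → include.
Rate on top 3: 0.269. G: 0.885 > 0.269 → include.
Rate on top 4: 0.3012. F: 0.613 > 0.3012 → include.
Optimal diet: C, E, H, G, F — 5 of 5 types.

5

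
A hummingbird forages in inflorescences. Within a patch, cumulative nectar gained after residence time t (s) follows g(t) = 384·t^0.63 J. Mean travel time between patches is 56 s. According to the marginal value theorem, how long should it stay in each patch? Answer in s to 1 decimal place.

By the marginal value theorem, leave when the instantaneous gain rate g'(t) equals the habitat-wide average g(t)/(T + t).
g'(t) = 0.63·384·t^-0.37. Setting 0.63·384·t^-0.37 = 384·t^0.63/(56+t) gives 0.63(56+t) = t, so 0.37·t = 0.63×56.
t* = 0.63×56/0.37 = 95.35 s.

95.4 s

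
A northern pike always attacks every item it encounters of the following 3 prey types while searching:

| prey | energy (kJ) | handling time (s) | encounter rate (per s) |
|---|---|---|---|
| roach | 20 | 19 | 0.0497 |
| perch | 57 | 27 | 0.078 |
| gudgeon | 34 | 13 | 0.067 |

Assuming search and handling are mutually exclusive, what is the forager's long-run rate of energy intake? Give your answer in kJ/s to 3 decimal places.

1.568 kJ/s

Energy encountered per unit search time: 0.0497×20 + 0.078×57 + 0.067×34 = 7.718 kJ/s.
Handling time per unit search time: 0.0497×19 + 0.078×27 + 0.067×13 = 3.921.
Rate = 7.718/(1 + 3.921) = 1.568 kJ/s.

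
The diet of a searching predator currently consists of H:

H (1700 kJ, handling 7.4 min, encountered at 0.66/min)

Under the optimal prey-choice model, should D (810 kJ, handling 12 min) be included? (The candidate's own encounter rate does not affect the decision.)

Current rate: (0.66×1700)/(1 + 0.66×7.4) = 190.7 kJ/min.
Profitability of D: 810/12 = 67.5 kJ/min.
67.5 < 190.7, so adding D would lower the average — exclude it.

No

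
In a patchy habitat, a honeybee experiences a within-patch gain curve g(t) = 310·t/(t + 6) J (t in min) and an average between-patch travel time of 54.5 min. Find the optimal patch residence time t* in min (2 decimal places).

Maximise g(t)/(T+t): set derivative to zero → g'(t)(T+t) = g(t).
g'(t) = 310·6/(t + 6)². Setting 310·6/(t+6)² = 310t/[(t+6)(54.5+t)] gives 6(54.5+t) = t(t+6), so t² = 6×54.5 = 327.
t* = √327 = 18.08 min.

18.08 min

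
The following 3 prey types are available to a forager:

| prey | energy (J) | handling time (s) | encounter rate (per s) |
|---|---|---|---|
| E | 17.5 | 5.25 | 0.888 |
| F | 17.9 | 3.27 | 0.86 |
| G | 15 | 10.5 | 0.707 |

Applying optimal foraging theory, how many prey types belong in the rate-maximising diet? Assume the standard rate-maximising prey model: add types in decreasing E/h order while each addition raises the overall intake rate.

Profitabilities (E/h, J/s): F 5.47, E 3.33, G 1.43. Add prey in this order while the next type's profitability exceeds the intake rate on those already taken.
Rate on top 1: 4.038. E: 3.33 < 4.038 → exclude; stop.
Optimal diet: F — 1 of 3 types.

1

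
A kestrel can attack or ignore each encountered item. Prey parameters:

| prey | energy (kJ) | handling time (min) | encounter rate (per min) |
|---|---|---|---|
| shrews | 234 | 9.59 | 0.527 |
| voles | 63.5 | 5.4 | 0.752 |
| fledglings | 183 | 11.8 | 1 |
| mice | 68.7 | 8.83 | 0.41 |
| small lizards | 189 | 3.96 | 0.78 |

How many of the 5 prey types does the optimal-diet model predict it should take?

E/h in descending order: small lizards 47.7, shrews 24.4, fledglings 15.5, voles 11.8, mice 7.78 kJ/min. The optimal diet is the largest prefix of this list for which every included type satisfies E_i/h_i > R on the types above it.
Rate on top 1: 36.05. shrews: 24.4 < 36.05 → exclude; stop.
Optimal diet: small lizards — 1 of 5 types.

1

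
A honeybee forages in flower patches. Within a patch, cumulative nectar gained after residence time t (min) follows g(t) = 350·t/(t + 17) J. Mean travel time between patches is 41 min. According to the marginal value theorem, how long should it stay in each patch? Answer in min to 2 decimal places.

26.40 min

Maximise g(t)/(T+t): set derivative to zero → g'(t)(T+t) = g(t).
g'(t) = 350·17/(t + 17)². Setting 350·17/(t+17)² = 350t/[(t+17)(41+t)] gives 17(41+t) = t(t+17), so t² = 17×41 = 697.
t* = √697 = 26.4 min.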